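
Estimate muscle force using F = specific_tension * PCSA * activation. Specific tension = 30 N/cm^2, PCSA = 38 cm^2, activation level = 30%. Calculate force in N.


F = sigma * PCSA * activation
F = 30 * 38 * 0.3
F = 342 N


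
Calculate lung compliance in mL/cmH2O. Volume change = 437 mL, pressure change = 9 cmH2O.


C = dV / dP
C = 437 / 9
C = 48.56 mL/cmH2O


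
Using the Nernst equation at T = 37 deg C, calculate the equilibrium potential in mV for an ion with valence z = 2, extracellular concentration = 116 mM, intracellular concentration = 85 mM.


E = (RT/(zF)) * ln(C_out/C_in)
T = 37 + 273.15 = 310.15 K
E = (8.314 * 310.15 / (2 * 96485)) * ln(116/85)
E = 4.155 mV


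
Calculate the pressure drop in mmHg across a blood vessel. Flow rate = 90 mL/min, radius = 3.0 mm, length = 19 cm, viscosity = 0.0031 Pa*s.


dP = 8*mu*L*Q / (pi*r^4)
Q = 90 mL/min = 1.5e-06 m^3/s
dP = 27.7755 Pa = 27.7755 / 133.322 mmHg = 0.2083 mmHg


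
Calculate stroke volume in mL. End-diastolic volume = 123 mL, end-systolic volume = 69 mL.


SV = EDV - ESV
SV = 123 - 69
SV = 54 mL


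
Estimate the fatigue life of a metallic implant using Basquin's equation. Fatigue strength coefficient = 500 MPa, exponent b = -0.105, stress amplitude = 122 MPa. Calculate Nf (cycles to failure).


sigma_a = sigma_f' * (2Nf)^b
2Nf = (sigma_a/sigma_f')^(1/b)
2Nf = (122/500)^(1/-0.105)
2Nf = 682940.09
Nf = 3.415e+05


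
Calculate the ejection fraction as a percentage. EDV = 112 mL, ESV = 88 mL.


SV = EDV - ESV = 112 - 88 = 24 mL
EF = SV/EDV * 100 = 24/112 * 100
EF = 21.43%


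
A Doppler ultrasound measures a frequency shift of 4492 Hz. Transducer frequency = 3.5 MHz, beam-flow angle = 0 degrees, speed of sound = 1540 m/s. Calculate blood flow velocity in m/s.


v = fd * c / (2 * f0 * cos(theta))
v = 4492 * 1540 / (2 * 3.5000e+06 * cos(0))
v = 0.9882 m/s


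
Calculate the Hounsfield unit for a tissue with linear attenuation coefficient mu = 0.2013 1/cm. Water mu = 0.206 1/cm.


HU = ((mu_tissue - mu_water) / mu_water) * 1000
HU = ((0.2013 - 0.206) / 0.206) * 1000
HU = -22.82


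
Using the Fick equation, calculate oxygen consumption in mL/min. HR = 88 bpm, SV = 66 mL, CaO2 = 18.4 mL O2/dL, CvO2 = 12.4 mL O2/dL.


CO = HR*SV = 88*66/1000 = 5.808 L/min
a-v O2 diff = 18.4 - 12.4 = 6 mL/dL
VO2 = CO * (CaO2-CvO2) * 10 dL/L
VO2 = 5.808 * 6 * 10
VO2 = 348.5 mL/min


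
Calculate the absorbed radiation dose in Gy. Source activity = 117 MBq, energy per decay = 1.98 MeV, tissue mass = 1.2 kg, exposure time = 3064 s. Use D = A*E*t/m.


A = 117 MBq = 1.1700e+08 Bq
E = 1.98 MeV = 3.17196e-13 J
D = A*E*t/m = 1.1700e+08*3.17196e-13*3064/1.2
D = 0.09476 Gy


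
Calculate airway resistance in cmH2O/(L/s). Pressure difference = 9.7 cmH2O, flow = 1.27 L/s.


R = dP / flow
R = 9.7 / 1.27
R = 7.638 cmH2O/(L/s)


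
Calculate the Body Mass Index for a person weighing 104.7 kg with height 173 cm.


BMI = weight / height^2
height = 173 cm = 1.73 m
BMI = 104.7 / 1.73^2
BMI = 34.98 kg/m^2


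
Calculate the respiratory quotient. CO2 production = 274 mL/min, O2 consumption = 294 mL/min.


RQ = VCO2 / VO2
RQ = 274 / 294
RQ = 0.932


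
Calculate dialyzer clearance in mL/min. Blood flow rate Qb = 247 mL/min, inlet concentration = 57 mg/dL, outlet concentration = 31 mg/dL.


K = Qb * (Cb_in - Cb_out) / Cb_in
K = 247 * (57 - 31) / 57
K = 112.7 mL/min


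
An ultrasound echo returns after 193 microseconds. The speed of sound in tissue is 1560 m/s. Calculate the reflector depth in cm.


depth = c * t / 2
t = 193 us = 1.9300e-04 s
depth = 1560 * 1.9300e-04 / 2
depth = 0.15054 m = 15.054 cm


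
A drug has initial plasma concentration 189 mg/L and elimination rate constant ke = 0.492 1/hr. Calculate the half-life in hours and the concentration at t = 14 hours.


t_half = ln(2) / ke = 0.693147 / 0.492 = 1.409 hr
C(t) = C0 * exp(-ke*t) = 189 * exp(-0.492*14)
C(14) = 0.1928 mg/L


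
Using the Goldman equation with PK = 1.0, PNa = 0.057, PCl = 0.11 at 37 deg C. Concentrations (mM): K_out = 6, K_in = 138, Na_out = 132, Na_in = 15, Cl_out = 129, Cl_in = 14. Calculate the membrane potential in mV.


Vm = (RT/F)*ln((PK*Ko + PNa*Nao + PCl*Cli)/(PK*Ki + PNa*Nai + PCl*Clo))
Numer = 15.064, Denom = 153.045
Vm = -61.96 mV


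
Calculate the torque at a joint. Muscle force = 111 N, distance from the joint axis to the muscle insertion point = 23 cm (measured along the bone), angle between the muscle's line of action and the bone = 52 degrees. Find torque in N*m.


Torque = F * d * sin(theta)   (moment arm = d*sin(theta))
d = 23 cm = 0.23 m
Torque = 111 * 0.23 * sin(52)
Torque = 20.12 N*m


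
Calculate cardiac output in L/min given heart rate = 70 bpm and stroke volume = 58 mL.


CO = HR * SV
CO = 70 * 58 / 1000
CO = 4.06 L/min


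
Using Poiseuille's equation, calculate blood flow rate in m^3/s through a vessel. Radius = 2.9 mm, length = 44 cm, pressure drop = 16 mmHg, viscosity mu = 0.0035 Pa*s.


Q = pi*r^4*dP / (8*mu*L)
r = 0.0029 m, L = 0.44 m
dP = 16 mmHg = 2133.152 Pa
Q = 3.8473e-05 m^3/s


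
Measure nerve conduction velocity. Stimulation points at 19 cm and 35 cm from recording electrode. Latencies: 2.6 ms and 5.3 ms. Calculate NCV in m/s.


Distance = (35 - 19) / 100 = 0.16 m
dt = (5.3 - 2.6) / 1000 = 0.0027 s
NCV = dist / dt = 59.26 m/s


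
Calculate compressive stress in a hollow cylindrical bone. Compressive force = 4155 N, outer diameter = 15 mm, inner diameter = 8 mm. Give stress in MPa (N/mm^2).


A = pi*(r_o^2 - r_i^2)
r_o = 7.5 mm, r_i = 4 mm
A = 126.449 mm^2
sigma = F/A = 4155 / 126.449
sigma = 32.86 MPa


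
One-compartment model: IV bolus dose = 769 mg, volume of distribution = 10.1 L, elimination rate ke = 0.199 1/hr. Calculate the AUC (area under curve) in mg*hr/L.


C0 = Dose/Vd = 769/10.1 = 76.1386 mg/L
AUC = C0/ke = 76.1386/0.199
AUC = 382.6 mg*hr/L


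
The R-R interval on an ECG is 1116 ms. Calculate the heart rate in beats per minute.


HR = 60 / RR_interval(s)
RR = 1116 ms = 1.116 s
HR = 60 / 1.116 = 53.76 bpm


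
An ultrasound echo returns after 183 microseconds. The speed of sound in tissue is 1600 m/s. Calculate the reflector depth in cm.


depth = c * t / 2
t = 183 us = 1.8300e-04 s
depth = 1600 * 1.8300e-04 / 2
depth = 0.1464 m = 14.64 cm


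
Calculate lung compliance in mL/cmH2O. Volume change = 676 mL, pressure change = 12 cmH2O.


C = dV / dP
C = 676 / 12
C = 56.33 mL/cmH2O


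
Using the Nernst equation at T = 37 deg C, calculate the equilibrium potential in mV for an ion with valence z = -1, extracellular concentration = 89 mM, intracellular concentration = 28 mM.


E = (RT/(zF)) * ln(C_out/C_in)
T = 37 + 273.15 = 310.15 K
E = (8.314 * 310.15 / (-1 * 96485)) * ln(89/28)
E = -30.91 mV


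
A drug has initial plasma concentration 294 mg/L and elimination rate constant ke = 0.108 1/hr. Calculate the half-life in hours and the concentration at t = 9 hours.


t_half = ln(2) / ke = 0.693147 / 0.108 = 6.418 hr
C(t) = C0 * exp(-ke*t) = 294 * exp(-0.108*9)
C(9) = 111.2 mg/L


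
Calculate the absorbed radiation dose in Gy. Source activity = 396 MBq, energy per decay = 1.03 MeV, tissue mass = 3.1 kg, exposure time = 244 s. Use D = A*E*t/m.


A = 396 MBq = 3.9600e+08 Bq
E = 1.03 MeV = 1.65006e-13 J
D = A*E*t/m = 3.9600e+08*1.65006e-13*244/3.1
D = 0.005143 Gy


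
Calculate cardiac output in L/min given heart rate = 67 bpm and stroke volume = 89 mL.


CO = HR * SV
CO = 67 * 89 / 1000
CO = 5.963 L/min


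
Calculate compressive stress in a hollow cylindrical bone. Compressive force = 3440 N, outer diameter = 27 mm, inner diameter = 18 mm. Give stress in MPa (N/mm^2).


A = pi*(r_o^2 - r_i^2)
r_o = 13.5 mm, r_i = 9 mm
A = 318.086 mm^2
sigma = F/A = 3440 / 318.086
sigma = 10.81 MPa


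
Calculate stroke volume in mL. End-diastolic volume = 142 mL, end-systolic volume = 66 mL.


SV = EDV - ESV
SV = 142 - 66
SV = 76 mL


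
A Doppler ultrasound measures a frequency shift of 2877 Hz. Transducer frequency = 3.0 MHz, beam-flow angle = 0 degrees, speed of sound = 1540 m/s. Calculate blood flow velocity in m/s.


v = fd * c / (2 * f0 * cos(theta))
v = 2877 * 1540 / (2 * 3.0000e+06 * cos(0))
v = 0.7384 m/s


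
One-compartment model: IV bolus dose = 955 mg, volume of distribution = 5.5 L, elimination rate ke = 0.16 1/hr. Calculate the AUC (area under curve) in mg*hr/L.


C0 = Dose/Vd = 955/5.5 = 173.636 mg/L
AUC = C0/ke = 173.636/0.16
AUC = 1085 mg*hr/L


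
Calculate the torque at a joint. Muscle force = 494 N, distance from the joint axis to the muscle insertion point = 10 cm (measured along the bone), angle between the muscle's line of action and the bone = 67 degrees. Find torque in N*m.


Torque = F * d * sin(theta)   (moment arm = d*sin(theta))
d = 10 cm = 0.1 m
Torque = 494 * 0.1 * sin(67)
Torque = 45.47 N*m


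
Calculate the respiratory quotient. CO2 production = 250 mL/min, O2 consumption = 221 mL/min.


RQ = VCO2 / VO2
RQ = 250 / 221
RQ = 1.131


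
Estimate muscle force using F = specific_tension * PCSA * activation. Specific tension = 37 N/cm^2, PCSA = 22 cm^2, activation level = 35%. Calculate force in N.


F = sigma * PCSA * activation
F = 37 * 22 * 0.35
F = 284.9 N


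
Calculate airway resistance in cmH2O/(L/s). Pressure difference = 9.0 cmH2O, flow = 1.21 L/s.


R = dP / flow
R = 9.0 / 1.21
R = 7.438 cmH2O/(L/s)


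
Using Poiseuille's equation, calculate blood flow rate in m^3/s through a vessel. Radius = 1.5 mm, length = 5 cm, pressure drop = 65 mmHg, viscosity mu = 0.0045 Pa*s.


Q = pi*r^4*dP / (8*mu*L)
r = 0.0015 m, L = 0.05 m
dP = 65 mmHg = 8665.93 Pa
Q = 7.6570e-05 m^3/s


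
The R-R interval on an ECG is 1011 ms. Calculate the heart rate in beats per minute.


HR = 60 / RR_interval(s)
RR = 1011 ms = 1.011 s
HR = 60 / 1.011 = 59.35 bpm


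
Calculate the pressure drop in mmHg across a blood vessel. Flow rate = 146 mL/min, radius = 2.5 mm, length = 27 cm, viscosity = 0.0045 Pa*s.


dP = 8*mu*L*Q / (pi*r^4)
Q = 146 mL/min = 2.43333e-06 m^3/s
dP = 192.734 Pa = 192.734 / 133.322 mmHg = 1.446 mmHg


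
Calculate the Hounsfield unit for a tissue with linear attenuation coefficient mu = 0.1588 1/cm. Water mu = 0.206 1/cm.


HU = ((mu_tissue - mu_water) / mu_water) * 1000
HU = ((0.1588 - 0.206) / 0.206) * 1000
HU = -229.1


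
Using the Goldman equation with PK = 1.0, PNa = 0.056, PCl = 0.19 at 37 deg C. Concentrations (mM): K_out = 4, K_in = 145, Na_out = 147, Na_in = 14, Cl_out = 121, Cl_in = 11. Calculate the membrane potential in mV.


Vm = (RT/F)*ln((PK*Ko + PNa*Nao + PCl*Cli)/(PK*Ki + PNa*Nai + PCl*Clo))
Numer = 14.322, Denom = 168.774
Vm = -65.92 mV


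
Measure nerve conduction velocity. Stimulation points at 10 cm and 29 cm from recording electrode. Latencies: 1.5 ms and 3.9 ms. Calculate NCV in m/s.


Distance = (29 - 10) / 100 = 0.19 m
dt = (3.9 - 1.5) / 1000 = 0.0024 s
NCV = dist / dt = 79.17 m/s


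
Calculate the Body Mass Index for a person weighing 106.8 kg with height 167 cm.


BMI = weight / height^2
height = 167 cm = 1.67 m
BMI = 106.8 / 1.67^2
BMI = 38.29 kg/m^2


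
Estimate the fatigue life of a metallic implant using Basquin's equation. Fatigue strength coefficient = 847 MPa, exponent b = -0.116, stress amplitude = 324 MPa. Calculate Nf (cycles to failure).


sigma_a = sigma_f' * (2Nf)^b
2Nf = (sigma_a/sigma_f')^(1/b)
2Nf = (324/847)^(1/-0.116)
2Nf = 3960.4527
Nf = 1980


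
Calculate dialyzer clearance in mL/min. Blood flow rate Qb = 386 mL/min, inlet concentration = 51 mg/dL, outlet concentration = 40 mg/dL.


K = Qb * (Cb_in - Cb_out) / Cb_in
K = 386 * (51 - 40) / 51
K = 83.25 mL/min


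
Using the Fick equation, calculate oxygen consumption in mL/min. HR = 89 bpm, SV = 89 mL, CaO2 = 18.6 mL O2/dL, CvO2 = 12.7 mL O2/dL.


CO = HR*SV = 89*89/1000 = 7.921 L/min
a-v O2 diff = 18.6 - 12.7 = 5.9 mL/dL
VO2 = CO * (CaO2-CvO2) * 10 dL/L
VO2 = 7.921 * 5.9 * 10
VO2 = 467.3 mL/min


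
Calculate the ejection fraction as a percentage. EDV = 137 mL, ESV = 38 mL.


SV = EDV - ESV = 137 - 38 = 99 mL
EF = SV/EDV * 100 = 99/137 * 100
EF = 72.26%


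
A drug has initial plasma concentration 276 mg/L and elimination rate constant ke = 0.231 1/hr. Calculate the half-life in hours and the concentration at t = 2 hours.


t_half = ln(2) / ke = 0.693147 / 0.231 = 3.001 hr
C(t) = C0 * exp(-ke*t) = 276 * exp(-0.231*2)
C(2) = 173.9 mg/L


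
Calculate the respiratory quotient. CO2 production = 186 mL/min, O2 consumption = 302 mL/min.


RQ = VCO2 / VO2
RQ = 186 / 302
RQ = 0.6159


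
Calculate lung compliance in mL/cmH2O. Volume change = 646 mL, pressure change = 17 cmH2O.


C = dV / dP
C = 646 / 17
C = 38 mL/cmH2O


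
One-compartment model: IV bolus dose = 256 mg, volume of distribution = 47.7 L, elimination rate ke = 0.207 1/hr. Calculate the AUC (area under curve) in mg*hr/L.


C0 = Dose/Vd = 256/47.7 = 5.36688 mg/L
AUC = C0/ke = 5.36688/0.207
AUC = 25.93 mg*hr/L


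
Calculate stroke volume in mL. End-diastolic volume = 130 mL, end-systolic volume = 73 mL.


SV = EDV - ESV
SV = 130 - 73
SV = 57 mL


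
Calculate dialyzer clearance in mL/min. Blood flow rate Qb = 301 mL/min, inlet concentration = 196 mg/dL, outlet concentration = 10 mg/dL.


K = Qb * (Cb_in - Cb_out) / Cb_in
K = 301 * (196 - 10) / 196
K = 285.6 mL/min


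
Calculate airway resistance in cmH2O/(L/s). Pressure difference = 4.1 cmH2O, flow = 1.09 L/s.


R = dP / flow
R = 4.1 / 1.09
R = 3.761 cmH2O/(L/s)


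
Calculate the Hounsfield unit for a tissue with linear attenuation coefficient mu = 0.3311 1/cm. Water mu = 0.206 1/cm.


HU = ((mu_tissue - mu_water) / mu_water) * 1000
HU = ((0.3311 - 0.206) / 0.206) * 1000
HU = 607.3


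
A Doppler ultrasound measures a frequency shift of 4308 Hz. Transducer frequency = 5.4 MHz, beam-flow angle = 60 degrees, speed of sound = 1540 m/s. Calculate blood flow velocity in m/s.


v = fd * c / (2 * f0 * cos(theta))
v = 4308 * 1540 / (2 * 5.4000e+06 * cos(60))
v = 1.229 m/s


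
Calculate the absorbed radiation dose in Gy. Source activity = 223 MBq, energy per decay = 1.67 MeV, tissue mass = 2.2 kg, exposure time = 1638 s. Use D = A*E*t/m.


A = 223 MBq = 2.2300e+08 Bq
E = 1.67 MeV = 2.67534e-13 J
D = A*E*t/m = 2.2300e+08*2.67534e-13*1638/2.2
D = 0.04442 Gy


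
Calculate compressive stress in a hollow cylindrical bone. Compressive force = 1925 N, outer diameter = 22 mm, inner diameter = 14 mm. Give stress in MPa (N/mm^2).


A = pi*(r_o^2 - r_i^2)
r_o = 11 mm, r_i = 7 mm
A = 226.195 mm^2
sigma = F/A = 1925 / 226.195
sigma = 8.51 MPa


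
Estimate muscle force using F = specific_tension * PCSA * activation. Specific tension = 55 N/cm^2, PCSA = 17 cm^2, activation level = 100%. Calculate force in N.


F = sigma * PCSA * activation
F = 55 * 17 * 1
F = 935 N


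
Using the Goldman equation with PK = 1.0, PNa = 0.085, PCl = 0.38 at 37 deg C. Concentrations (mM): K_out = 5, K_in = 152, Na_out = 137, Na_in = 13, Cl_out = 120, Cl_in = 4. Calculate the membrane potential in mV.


Vm = (RT/F)*ln((PK*Ko + PNa*Nao + PCl*Cli)/(PK*Ki + PNa*Nai + PCl*Clo))
Numer = 18.165, Denom = 198.705
Vm = -63.94 mV


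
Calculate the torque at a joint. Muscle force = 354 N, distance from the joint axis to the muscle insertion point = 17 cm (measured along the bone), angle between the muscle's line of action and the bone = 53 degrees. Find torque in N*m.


Torque = F * d * sin(theta)   (moment arm = d*sin(theta))
d = 17 cm = 0.17 m
Torque = 354 * 0.17 * sin(53)
Torque = 48.06 N*m


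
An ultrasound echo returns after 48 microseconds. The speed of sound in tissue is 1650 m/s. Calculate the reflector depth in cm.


depth = c * t / 2
t = 48 us = 4.8000e-05 s
depth = 1650 * 4.8000e-05 / 2
depth = 0.0396 m = 3.96 cm


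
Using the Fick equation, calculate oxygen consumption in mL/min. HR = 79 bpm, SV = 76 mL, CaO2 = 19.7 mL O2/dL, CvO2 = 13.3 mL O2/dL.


CO = HR*SV = 79*76/1000 = 6.004 L/min
a-v O2 diff = 19.7 - 13.3 = 6.4 mL/dL
VO2 = CO * (CaO2-CvO2) * 10 dL/L
VO2 = 6.004 * 6.4 * 10
VO2 = 384.3 mL/min


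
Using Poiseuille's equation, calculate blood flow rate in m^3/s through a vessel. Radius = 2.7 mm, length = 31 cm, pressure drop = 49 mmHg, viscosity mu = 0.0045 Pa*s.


Q = pi*r^4*dP / (8*mu*L)
r = 0.0027 m, L = 0.31 m
dP = 49 mmHg = 6532.778 Pa
Q = 9.7732e-05 m^3/s


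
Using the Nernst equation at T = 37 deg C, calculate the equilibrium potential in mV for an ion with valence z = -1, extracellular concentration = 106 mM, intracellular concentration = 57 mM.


E = (RT/(zF)) * ln(C_out/C_in)
T = 37 + 273.15 = 310.15 K
E = (8.314 * 310.15 / (-1 * 96485)) * ln(106/57)
E = -16.58 mV


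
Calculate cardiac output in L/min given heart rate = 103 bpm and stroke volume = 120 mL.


CO = HR * SV
CO = 103 * 120 / 1000
CO = 12.36 L/min


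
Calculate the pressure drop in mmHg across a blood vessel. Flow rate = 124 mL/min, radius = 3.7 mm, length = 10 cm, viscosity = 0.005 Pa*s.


dP = 8*mu*L*Q / (pi*r^4)
Q = 124 mL/min = 2.06667e-06 m^3/s
dP = 14.0402 Pa = 14.0402 / 133.322 mmHg = 0.1053 mmHg


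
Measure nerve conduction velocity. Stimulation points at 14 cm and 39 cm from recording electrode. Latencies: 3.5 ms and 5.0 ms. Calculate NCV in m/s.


Distance = (39 - 14) / 100 = 0.25 m
dt = (5.0 - 3.5) / 1000 = 0.0015 s
NCV = dist / dt = 166.7 m/s


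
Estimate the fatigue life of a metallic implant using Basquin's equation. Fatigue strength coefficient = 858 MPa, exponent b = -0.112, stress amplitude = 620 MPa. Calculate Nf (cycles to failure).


sigma_a = sigma_f' * (2Nf)^b
2Nf = (sigma_a/sigma_f')^(1/b)
2Nf = (620/858)^(1/-0.112)
2Nf = 18.187882
Nf = 9.094


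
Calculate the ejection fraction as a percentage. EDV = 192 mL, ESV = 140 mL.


SV = EDV - ESV = 192 - 140 = 52 mL
EF = SV/EDV * 100 = 52/192 * 100
EF = 27.08%


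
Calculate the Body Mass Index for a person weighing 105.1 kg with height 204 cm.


BMI = weight / height^2
height = 204 cm = 2.04 m
BMI = 105.1 / 2.04^2
BMI = 25.25 kg/m^2


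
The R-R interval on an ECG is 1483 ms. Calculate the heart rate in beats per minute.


HR = 60 / RR_interval(s)
RR = 1483 ms = 1.483 s
HR = 60 / 1.483 = 40.46 bpm


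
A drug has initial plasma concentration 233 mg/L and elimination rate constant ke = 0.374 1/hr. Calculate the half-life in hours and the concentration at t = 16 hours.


t_half = ln(2) / ke = 0.693147 / 0.374 = 1.853 hr
C(t) = C0 * exp(-ke*t) = 233 * exp(-0.374*16)
C(16) = 0.5869 mg/L


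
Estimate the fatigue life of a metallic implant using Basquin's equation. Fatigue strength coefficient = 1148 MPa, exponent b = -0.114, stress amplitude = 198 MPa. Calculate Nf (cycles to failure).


sigma_a = sigma_f' * (2Nf)^b
2Nf = (sigma_a/sigma_f')^(1/b)
2Nf = (198/1148)^(1/-0.114)
2Nf = 4959177.2
Nf = 2.4796e+06


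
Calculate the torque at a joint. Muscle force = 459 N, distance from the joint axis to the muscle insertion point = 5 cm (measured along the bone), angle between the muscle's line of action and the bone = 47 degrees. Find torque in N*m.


Torque = F * d * sin(theta)   (moment arm = d*sin(theta))
d = 5 cm = 0.05 m
Torque = 459 * 0.05 * sin(47)
Torque = 16.78 N*m


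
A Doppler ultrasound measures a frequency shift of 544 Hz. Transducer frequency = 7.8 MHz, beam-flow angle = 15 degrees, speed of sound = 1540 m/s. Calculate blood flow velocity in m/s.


v = fd * c / (2 * f0 * cos(theta))
v = 544 * 1540 / (2 * 7.8000e+06 * cos(15))
v = 0.0556 m/s


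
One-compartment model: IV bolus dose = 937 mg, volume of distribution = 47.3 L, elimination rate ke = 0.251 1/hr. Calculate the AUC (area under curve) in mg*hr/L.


C0 = Dose/Vd = 937/47.3 = 19.8097 mg/L
AUC = C0/ke = 19.8097/0.251
AUC = 78.92 mg*hr/L


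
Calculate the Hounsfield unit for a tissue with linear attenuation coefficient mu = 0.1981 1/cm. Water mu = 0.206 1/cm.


HU = ((mu_tissue - mu_water) / mu_water) * 1000
HU = ((0.1981 - 0.206) / 0.206) * 1000
HU = -38.35


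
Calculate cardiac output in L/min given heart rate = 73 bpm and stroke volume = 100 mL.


CO = HR * SV
CO = 73 * 100 / 1000
CO = 7.3 L/min


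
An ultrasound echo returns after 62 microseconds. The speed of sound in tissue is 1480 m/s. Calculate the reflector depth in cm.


depth = c * t / 2
t = 62 us = 6.2000e-05 s
depth = 1480 * 6.2000e-05 / 2
depth = 0.04588 m = 4.588 cm


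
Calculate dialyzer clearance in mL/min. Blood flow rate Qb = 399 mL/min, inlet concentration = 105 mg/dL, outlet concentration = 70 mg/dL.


K = Qb * (Cb_in - Cb_out) / Cb_in
K = 399 * (105 - 70) / 105
K = 133 mL/min


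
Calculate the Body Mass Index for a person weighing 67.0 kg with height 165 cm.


BMI = weight / height^2
height = 165 cm = 1.65 m
BMI = 67.0 / 1.65^2
BMI = 24.61 kg/m^2


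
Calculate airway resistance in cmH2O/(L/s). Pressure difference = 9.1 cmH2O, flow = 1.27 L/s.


R = dP / flow
R = 9.1 / 1.27
R = 7.165 cmH2O/(L/s)


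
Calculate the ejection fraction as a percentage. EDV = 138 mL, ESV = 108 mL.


SV = EDV - ESV = 138 - 108 = 30 mL
EF = SV/EDV * 100 = 30/138 * 100
EF = 21.74%


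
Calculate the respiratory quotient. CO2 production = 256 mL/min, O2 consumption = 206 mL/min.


RQ = VCO2 / VO2
RQ = 256 / 206
RQ = 1.243


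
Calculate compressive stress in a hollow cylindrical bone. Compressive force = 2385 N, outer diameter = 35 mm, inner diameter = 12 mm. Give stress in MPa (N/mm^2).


A = pi*(r_o^2 - r_i^2)
r_o = 17.5 mm, r_i = 6 mm
A = 849.015 mm^2
sigma = F/A = 2385 / 849.015
sigma = 2.809 MPa


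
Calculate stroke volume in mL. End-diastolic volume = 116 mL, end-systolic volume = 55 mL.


SV = EDV - ESV
SV = 116 - 55
SV = 61 mL


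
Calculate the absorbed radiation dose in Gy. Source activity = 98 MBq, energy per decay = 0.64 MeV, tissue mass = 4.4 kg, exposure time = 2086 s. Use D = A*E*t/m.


A = 98 MBq = 9.8000e+07 Bq
E = 0.64 MeV = 1.02528e-13 J
D = A*E*t/m = 9.8000e+07*1.02528e-13*2086/4.4
D = 0.004764 Gy


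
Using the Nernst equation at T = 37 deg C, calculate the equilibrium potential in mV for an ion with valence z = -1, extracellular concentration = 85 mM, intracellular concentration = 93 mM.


E = (RT/(zF)) * ln(C_out/C_in)
T = 37 + 273.15 = 310.15 K
E = (8.314 * 310.15 / (-1 * 96485)) * ln(85/93)
E = 2.404 mV


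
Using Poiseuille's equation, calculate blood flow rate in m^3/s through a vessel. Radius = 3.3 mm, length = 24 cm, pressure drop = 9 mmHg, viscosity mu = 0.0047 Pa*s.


Q = pi*r^4*dP / (8*mu*L)
r = 0.0033 m, L = 0.24 m
dP = 9 mmHg = 1199.898 Pa
Q = 4.9539e-05 m^3/s


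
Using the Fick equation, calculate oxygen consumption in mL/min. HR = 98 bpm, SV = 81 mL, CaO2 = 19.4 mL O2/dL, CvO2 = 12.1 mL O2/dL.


CO = HR*SV = 98*81/1000 = 7.938 L/min
a-v O2 diff = 19.4 - 12.1 = 7.3 mL/dL
VO2 = CO * (CaO2-CvO2) * 10 dL/L
VO2 = 7.938 * 7.3 * 10
VO2 = 579.5 mL/min


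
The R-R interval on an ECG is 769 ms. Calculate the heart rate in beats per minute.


HR = 60 / RR_interval(s)
RR = 769 ms = 0.769 s
HR = 60 / 0.769 = 78.02 bpm


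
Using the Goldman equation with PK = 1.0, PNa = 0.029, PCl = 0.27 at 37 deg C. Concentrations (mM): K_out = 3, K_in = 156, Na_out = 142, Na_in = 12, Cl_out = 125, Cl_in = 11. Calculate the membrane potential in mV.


Vm = (RT/F)*ln((PK*Ko + PNa*Nao + PCl*Cli)/(PK*Ki + PNa*Nai + PCl*Clo))
Numer = 10.088, Denom = 190.098
Vm = -78.47 mV


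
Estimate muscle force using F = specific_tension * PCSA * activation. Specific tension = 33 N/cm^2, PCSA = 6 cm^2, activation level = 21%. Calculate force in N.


F = sigma * PCSA * activation
F = 33 * 6 * 0.21
F = 41.58 N


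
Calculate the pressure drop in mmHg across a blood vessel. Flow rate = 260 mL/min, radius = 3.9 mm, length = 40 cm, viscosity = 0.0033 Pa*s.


dP = 8*mu*L*Q / (pi*r^4)
Q = 260 mL/min = 4.33333e-06 m^3/s
dP = 62.9618 Pa = 62.9618 / 133.322 mmHg = 0.4723 mmHg


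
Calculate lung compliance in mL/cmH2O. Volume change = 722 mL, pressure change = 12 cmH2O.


C = dV / dP
C = 722 / 12
C = 60.17 mL/cmH2O


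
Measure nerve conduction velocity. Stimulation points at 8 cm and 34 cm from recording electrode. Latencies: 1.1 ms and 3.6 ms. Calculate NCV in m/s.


Distance = (34 - 8) / 100 = 0.26 m
dt = (3.6 - 1.1) / 1000 = 0.0025 s
NCV = dist / dt = 104 m/s


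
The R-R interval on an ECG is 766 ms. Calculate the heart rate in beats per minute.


HR = 60 / RR_interval(s)
RR = 766 ms = 0.766 s
HR = 60 / 0.766 = 78.33 bpm


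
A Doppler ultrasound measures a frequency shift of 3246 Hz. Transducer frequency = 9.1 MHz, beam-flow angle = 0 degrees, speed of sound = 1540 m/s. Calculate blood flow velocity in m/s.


v = fd * c / (2 * f0 * cos(theta))
v = 3246 * 1540 / (2 * 9.1000e+06 * cos(0))
v = 0.2747 m/s


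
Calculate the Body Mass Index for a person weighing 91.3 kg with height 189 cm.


BMI = weight / height^2
height = 189 cm = 1.89 m
BMI = 91.3 / 1.89^2
BMI = 25.56 kg/m^2


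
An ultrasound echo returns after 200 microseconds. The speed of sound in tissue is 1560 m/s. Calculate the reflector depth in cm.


depth = c * t / 2
t = 200 us = 2.0000e-04 s
depth = 1560 * 2.0000e-04 / 2
depth = 0.156 m = 15.6 cm


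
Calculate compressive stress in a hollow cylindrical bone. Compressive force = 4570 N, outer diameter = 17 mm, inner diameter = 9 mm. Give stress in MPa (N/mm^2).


A = pi*(r_o^2 - r_i^2)
r_o = 8.5 mm, r_i = 4.5 mm
A = 163.363 mm^2
sigma = F/A = 4570 / 163.363
sigma = 27.97 MPa


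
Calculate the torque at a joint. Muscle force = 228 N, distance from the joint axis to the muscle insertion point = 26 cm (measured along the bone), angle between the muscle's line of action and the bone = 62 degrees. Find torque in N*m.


Torque = F * d * sin(theta)   (moment arm = d*sin(theta))
d = 26 cm = 0.26 m
Torque = 228 * 0.26 * sin(62)
Torque = 52.34 N*m


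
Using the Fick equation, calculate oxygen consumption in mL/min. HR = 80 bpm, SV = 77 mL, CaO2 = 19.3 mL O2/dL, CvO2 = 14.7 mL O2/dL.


CO = HR*SV = 80*77/1000 = 6.16 L/min
a-v O2 diff = 19.3 - 14.7 = 4.6 mL/dL
VO2 = CO * (CaO2-CvO2) * 10 dL/L
VO2 = 6.16 * 4.6 * 10
VO2 = 283.4 mL/min


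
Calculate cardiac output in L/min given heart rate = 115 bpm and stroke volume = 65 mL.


CO = HR * SV
CO = 115 * 65 / 1000
CO = 7.475 L/min


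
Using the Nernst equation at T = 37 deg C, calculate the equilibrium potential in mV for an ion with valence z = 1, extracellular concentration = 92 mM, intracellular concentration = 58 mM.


E = (RT/(zF)) * ln(C_out/C_in)
T = 37 + 273.15 = 310.15 K
E = (8.314 * 310.15 / (1 * 96485)) * ln(92/58)
E = 12.33 mV


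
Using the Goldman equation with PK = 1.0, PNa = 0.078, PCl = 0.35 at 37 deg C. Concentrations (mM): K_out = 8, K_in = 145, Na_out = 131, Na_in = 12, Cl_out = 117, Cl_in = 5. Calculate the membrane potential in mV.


Vm = (RT/F)*ln((PK*Ko + PNa*Nao + PCl*Cli)/(PK*Ki + PNa*Nai + PCl*Clo))
Numer = 19.968, Denom = 186.886
Vm = -59.77 mV


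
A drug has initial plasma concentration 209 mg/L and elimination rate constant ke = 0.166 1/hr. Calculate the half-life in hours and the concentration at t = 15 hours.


t_half = ln(2) / ke = 0.693147 / 0.166 = 4.176 hr
C(t) = C0 * exp(-ke*t) = 209 * exp(-0.166*15)
C(15) = 17.33 mg/L


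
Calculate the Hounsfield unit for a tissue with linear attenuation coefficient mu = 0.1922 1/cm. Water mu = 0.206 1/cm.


HU = ((mu_tissue - mu_water) / mu_water) * 1000
HU = ((0.1922 - 0.206) / 0.206) * 1000
HU = -66.99


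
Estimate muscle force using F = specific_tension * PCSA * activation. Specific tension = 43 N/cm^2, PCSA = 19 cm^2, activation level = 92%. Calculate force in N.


F = sigma * PCSA * activation
F = 43 * 19 * 0.92
F = 751.6 N


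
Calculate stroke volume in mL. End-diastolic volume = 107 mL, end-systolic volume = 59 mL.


SV = EDV - ESV
SV = 107 - 59
SV = 48 mL


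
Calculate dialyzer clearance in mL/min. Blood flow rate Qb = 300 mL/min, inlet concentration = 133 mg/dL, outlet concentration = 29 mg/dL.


K = Qb * (Cb_in - Cb_out) / Cb_in
K = 300 * (133 - 29) / 133
K = 234.6 mL/min


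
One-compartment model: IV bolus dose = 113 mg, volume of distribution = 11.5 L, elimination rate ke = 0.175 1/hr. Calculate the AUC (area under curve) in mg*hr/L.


C0 = Dose/Vd = 113/11.5 = 9.82609 mg/L
AUC = C0/ke = 9.82609/0.175
AUC = 56.15 mg*hr/L


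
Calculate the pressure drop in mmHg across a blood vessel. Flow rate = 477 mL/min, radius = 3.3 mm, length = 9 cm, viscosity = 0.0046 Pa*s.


dP = 8*mu*L*Q / (pi*r^4)
Q = 477 mL/min = 7.95e-06 m^3/s
dP = 70.6727 Pa = 70.6727 / 133.322 mmHg = 0.5301 mmHg


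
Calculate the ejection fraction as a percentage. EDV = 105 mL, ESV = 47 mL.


SV = EDV - ESV = 105 - 47 = 58 mL
EF = SV/EDV * 100 = 58/105 * 100
EF = 55.24%


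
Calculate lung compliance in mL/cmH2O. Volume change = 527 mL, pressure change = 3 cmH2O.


C = dV / dP
C = 527 / 3
C = 175.7 mL/cmH2O


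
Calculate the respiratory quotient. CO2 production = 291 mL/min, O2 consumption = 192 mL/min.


RQ = VCO2 / VO2
RQ = 291 / 192
RQ = 1.516


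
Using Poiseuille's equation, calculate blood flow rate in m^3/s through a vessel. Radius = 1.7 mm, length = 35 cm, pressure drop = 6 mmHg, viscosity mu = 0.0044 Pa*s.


Q = pi*r^4*dP / (8*mu*L)
r = 0.0017 m, L = 0.35 m
dP = 6 mmHg = 799.932 Pa
Q = 1.7037e-06 m^3/s


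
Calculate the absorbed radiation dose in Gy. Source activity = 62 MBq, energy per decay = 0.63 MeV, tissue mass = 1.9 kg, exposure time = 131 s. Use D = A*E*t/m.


A = 62 MBq = 6.2000e+07 Bq
E = 0.63 MeV = 1.00926e-13 J
D = A*E*t/m = 6.2000e+07*1.00926e-13*131/1.9
D = 4.3143e-04 Gy


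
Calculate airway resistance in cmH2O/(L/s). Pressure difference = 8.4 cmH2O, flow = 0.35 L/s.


R = dP / flow
R = 8.4 / 0.35
R = 24 cmH2O/(L/s)


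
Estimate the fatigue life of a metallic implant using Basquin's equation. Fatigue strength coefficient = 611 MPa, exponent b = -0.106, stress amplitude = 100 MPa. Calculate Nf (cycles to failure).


sigma_a = sigma_f' * (2Nf)^b
2Nf = (sigma_a/sigma_f')^(1/b)
2Nf = (100/611)^(1/-0.106)
2Nf = 26030536
Nf = 1.3015e+07


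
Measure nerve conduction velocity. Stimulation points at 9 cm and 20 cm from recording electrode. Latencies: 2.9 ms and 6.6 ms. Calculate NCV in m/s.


Distance = (20 - 9) / 100 = 0.11 m
dt = (6.6 - 2.9) / 1000 = 0.0037 s
NCV = dist / dt = 29.73 m/s


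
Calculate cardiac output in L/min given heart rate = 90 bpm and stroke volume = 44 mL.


CO = HR * SV
CO = 90 * 44 / 1000
CO = 3.96 L/min


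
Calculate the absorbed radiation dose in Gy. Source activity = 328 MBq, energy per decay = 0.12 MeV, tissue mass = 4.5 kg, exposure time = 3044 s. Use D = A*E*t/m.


A = 328 MBq = 3.2800e+08 Bq
E = 0.12 MeV = 1.9224e-14 J
D = A*E*t/m = 3.2800e+08*1.9224e-14*3044/4.5
D = 0.004265 Gy


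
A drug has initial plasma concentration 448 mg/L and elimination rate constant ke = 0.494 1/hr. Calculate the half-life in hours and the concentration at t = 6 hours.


t_half = ln(2) / ke = 0.693147 / 0.494 = 1.403 hr
C(t) = C0 * exp(-ke*t) = 448 * exp(-0.494*6)
C(6) = 23.12 mg/L


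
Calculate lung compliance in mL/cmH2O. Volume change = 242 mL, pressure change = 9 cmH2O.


C = dV / dP
C = 242 / 9
C = 26.89 mL/cmH2O


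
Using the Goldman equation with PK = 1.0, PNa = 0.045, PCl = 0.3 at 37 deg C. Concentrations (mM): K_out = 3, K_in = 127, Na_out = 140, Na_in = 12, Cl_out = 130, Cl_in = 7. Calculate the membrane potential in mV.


Vm = (RT/F)*ln((PK*Ko + PNa*Nao + PCl*Cli)/(PK*Ki + PNa*Nai + PCl*Clo))
Numer = 11.4, Denom = 166.54
Vm = -71.67 mV


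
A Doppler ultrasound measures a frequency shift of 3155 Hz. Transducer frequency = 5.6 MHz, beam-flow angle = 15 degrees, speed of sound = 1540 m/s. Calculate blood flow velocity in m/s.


v = fd * c / (2 * f0 * cos(theta))
v = 3155 * 1540 / (2 * 5.6000e+06 * cos(15))
v = 0.4491 m/s


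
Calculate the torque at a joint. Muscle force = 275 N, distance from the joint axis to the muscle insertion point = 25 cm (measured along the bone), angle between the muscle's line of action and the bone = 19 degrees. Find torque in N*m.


Torque = F * d * sin(theta)   (moment arm = d*sin(theta))
d = 25 cm = 0.25 m
Torque = 275 * 0.25 * sin(19)
Torque = 22.38 N*m


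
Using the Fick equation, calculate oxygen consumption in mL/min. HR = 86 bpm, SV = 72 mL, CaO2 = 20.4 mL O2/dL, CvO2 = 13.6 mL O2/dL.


CO = HR*SV = 86*72/1000 = 6.192 L/min
a-v O2 diff = 20.4 - 13.6 = 6.8 mL/dL
VO2 = CO * (CaO2-CvO2) * 10 dL/L
VO2 = 6.192 * 6.8 * 10
VO2 = 421.1 mL/min


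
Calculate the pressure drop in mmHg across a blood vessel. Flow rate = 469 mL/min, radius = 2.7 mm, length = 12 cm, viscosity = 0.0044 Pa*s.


dP = 8*mu*L*Q / (pi*r^4)
Q = 469 mL/min = 7.81667e-06 m^3/s
dP = 197.761 Pa = 197.761 / 133.322 mmHg = 1.483 mmHg


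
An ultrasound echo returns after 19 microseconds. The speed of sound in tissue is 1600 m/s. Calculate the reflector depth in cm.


depth = c * t / 2
t = 19 us = 1.9000e-05 s
depth = 1600 * 1.9000e-05 / 2
depth = 0.0152 m = 1.52 cm


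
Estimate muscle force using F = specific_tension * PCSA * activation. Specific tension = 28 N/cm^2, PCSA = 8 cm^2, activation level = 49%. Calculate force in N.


F = sigma * PCSA * activation
F = 28 * 8 * 0.49
F = 109.8 N


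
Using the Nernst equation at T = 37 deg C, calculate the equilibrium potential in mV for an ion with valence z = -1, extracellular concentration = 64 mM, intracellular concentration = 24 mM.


E = (RT/(zF)) * ln(C_out/C_in)
T = 37 + 273.15 = 310.15 K
E = (8.314 * 310.15 / (-1 * 96485)) * ln(64/24)
E = -26.21 mV


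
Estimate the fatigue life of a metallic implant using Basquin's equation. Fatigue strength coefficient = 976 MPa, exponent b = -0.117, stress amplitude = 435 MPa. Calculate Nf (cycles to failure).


sigma_a = sigma_f' * (2Nf)^b
2Nf = (sigma_a/sigma_f')^(1/b)
2Nf = (435/976)^(1/-0.117)
2Nf = 999.22413
Nf = 499.6


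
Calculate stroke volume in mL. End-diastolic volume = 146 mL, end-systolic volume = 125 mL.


SV = EDV - ESV
SV = 146 - 125
SV = 21 mL


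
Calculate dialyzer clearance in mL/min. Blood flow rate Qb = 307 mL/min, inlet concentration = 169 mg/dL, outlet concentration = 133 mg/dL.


K = Qb * (Cb_in - Cb_out) / Cb_in
K = 307 * (169 - 133) / 169
K = 65.4 mL/min


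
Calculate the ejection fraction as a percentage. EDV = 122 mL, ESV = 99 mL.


SV = EDV - ESV = 122 - 99 = 23 mL
EF = SV/EDV * 100 = 23/122 * 100
EF = 18.85%


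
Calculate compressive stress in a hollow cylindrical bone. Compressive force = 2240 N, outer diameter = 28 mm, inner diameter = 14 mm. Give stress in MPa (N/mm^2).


A = pi*(r_o^2 - r_i^2)
r_o = 14 mm, r_i = 7 mm
A = 461.814 mm^2
sigma = F/A = 2240 / 461.814
sigma = 4.85 MPa


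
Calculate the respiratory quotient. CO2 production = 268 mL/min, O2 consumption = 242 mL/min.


RQ = VCO2 / VO2
RQ = 268 / 242
RQ = 1.107


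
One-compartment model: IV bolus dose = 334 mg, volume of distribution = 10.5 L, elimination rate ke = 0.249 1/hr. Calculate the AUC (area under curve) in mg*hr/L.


C0 = Dose/Vd = 334/10.5 = 31.8095 mg/L
AUC = C0/ke = 31.8095/0.249
AUC = 127.7 mg*hr/L


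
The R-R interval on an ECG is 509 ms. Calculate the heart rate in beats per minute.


HR = 60 / RR_interval(s)
RR = 509 ms = 0.509 s
HR = 60 / 0.509 = 117.9 bpm


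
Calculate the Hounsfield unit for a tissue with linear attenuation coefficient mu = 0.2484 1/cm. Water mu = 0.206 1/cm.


HU = ((mu_tissue - mu_water) / mu_water) * 1000
HU = ((0.2484 - 0.206) / 0.206) * 1000
HU = 205.8


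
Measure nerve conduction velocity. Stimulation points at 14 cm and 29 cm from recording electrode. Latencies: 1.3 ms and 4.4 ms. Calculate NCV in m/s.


Distance = (29 - 14) / 100 = 0.15 m
dt = (4.4 - 1.3) / 1000 = 0.0031 s
NCV = dist / dt = 48.39 m/s


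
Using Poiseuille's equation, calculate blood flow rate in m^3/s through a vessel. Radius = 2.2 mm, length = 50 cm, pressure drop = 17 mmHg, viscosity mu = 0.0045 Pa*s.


Q = pi*r^4*dP / (8*mu*L)
r = 0.0022 m, L = 0.5 m
dP = 17 mmHg = 2266.474 Pa
Q = 9.2666e-06 m^3/s


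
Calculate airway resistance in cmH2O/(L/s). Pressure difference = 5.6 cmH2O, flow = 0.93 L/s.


R = dP / flow
R = 5.6 / 0.93
R = 6.022 cmH2O/(L/s)


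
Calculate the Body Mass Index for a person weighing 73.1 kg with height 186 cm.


BMI = weight / height^2
height = 186 cm = 1.86 m
BMI = 73.1 / 1.86^2
BMI = 21.13 kg/m^2


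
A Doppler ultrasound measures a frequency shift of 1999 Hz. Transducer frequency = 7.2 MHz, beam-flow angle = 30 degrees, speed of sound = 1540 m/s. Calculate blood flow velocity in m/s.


v = fd * c / (2 * f0 * cos(theta))
v = 1999 * 1540 / (2 * 7.2000e+06 * cos(30))
v = 0.2469 m/s


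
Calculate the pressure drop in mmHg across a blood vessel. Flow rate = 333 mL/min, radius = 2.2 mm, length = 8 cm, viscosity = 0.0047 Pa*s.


dP = 8*mu*L*Q / (pi*r^4)
Q = 333 mL/min = 5.55e-06 m^3/s
dP = 226.846 Pa = 226.846 / 133.322 mmHg = 1.701 mmHg


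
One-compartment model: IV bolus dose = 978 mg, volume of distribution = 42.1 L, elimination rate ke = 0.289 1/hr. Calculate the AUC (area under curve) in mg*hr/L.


C0 = Dose/Vd = 978/42.1 = 23.2304 mg/L
AUC = C0/ke = 23.2304/0.289
AUC = 80.38 mg*hr/L


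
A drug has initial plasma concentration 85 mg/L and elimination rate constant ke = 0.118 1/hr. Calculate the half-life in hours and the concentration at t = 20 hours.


t_half = ln(2) / ke = 0.693147 / 0.118 = 5.874 hr
C(t) = C0 * exp(-ke*t) = 85 * exp(-0.118*20)
C(20) = 8.026 mg/L


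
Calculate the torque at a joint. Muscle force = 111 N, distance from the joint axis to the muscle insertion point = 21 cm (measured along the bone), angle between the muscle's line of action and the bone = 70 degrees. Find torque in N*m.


Torque = F * d * sin(theta)   (moment arm = d*sin(theta))
d = 21 cm = 0.21 m
Torque = 111 * 0.21 * sin(70)
Torque = 21.9 N*m


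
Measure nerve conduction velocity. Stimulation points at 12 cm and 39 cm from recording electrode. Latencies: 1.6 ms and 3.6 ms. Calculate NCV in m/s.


Distance = (39 - 12) / 100 = 0.27 m
dt = (3.6 - 1.6) / 1000 = 0.002 s
NCV = dist / dt = 135 m/s


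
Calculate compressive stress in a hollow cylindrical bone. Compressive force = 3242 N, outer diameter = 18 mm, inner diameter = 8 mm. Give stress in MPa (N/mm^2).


A = pi*(r_o^2 - r_i^2)
r_o = 9 mm, r_i = 4 mm
A = 204.204 mm^2
sigma = F/A = 3242 / 204.204
sigma = 15.88 MPa


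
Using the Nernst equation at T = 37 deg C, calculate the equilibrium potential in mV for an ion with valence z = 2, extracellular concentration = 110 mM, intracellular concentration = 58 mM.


E = (RT/(zF)) * ln(C_out/C_in)
T = 37 + 273.15 = 310.15 K
E = (8.314 * 310.15 / (2 * 96485)) * ln(110/58)
E = 8.553 mV


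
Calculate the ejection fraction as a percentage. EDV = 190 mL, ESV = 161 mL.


SV = EDV - ESV = 190 - 161 = 29 mL
EF = SV/EDV * 100 = 29/190 * 100
EF = 15.26%


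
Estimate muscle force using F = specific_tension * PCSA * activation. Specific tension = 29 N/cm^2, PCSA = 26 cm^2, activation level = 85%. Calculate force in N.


F = sigma * PCSA * activation
F = 29 * 26 * 0.85
F = 640.9 N


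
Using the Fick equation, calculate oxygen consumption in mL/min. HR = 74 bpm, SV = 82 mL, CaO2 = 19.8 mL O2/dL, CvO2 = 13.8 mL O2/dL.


CO = HR*SV = 74*82/1000 = 6.068 L/min
a-v O2 diff = 19.8 - 13.8 = 6 mL/dL
VO2 = CO * (CaO2-CvO2) * 10 dL/L
VO2 = 6.068 * 6 * 10
VO2 = 364.1 mL/min


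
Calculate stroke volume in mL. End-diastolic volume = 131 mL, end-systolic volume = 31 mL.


SV = EDV - ESV
SV = 131 - 31
SV = 100 mL
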